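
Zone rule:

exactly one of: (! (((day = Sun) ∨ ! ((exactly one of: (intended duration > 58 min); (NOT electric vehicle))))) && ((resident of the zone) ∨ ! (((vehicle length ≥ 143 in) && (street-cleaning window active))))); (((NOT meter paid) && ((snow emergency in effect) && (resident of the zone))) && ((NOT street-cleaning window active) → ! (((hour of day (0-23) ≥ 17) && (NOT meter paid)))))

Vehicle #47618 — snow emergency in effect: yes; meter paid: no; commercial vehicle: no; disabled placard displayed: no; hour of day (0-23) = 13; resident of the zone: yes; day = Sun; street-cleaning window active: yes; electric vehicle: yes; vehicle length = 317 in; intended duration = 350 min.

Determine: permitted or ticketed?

Atomic conditions:
  day = Sun: Sun == Sun is true
  intended duration > 58 min: 350 > 58 is true
  NOT electric vehicle: yes → false
  resident of the zone: yes → true
  vehicle length ≥ 143 in: 317 ≥ 143 is true
  street-cleaning window active: yes → true
  NOT meter paid: no → true
  snow emergency in effect: yes → true
  NOT street-cleaning window active: yes → false
  hour of day (0-23) ≥ 17: 13 ≥ 17 is false
Combine:
[1.1.1.2.1] exactly-one(true, false) = true
[1.1.1.2] NOT true = false
[1.1.1] true OR false = true
[1.1] NOT true = false
[1.2.2.1] true AND true = true
[1.2.2] NOT true = false
[1.2] true OR false = true
[1] false AND true = false
[2.1.2] true AND true = true
[2.1] true AND true = true
[2.2.2.1] false AND true = false
[2.2.2] NOT false = true
[2.2] false → true (antecedent false ⇒ implication holds) = true
[2] true AND true = true
[root] exactly-one(false, true) = true
Overall: true → permitted

Permitted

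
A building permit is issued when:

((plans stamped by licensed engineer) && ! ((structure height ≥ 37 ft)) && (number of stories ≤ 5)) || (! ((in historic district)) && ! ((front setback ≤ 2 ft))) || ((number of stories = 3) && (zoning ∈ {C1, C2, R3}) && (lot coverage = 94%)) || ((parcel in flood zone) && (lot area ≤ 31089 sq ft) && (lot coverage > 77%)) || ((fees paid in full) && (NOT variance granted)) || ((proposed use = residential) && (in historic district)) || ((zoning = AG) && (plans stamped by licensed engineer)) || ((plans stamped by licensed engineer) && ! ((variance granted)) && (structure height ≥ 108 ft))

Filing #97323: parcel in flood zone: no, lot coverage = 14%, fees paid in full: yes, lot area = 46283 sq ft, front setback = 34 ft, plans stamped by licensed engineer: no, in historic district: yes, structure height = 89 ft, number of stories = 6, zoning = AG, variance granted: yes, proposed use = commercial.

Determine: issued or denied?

Denied

Atomic conditions:
  plans stamped by licensed engineer: no → false
  structure height ≥ 37 ft: 89 ≥ 37 is true
  number of stories ≤ 5: 6 ≤ 5 is false
  in historic district: yes → true
  front setback ≤ 2 ft: 34 ≤ 2 is false
  number of stories = 3: 6 == 3 is false
  zoning ∈ {C1, C2, R3}: AG is not in the set → false
  lot coverage = 94%: 14 == 94 is false
  parcel in flood zone: no → false
  lot area ≤ 31089 sq ft: 46283 ≤ 31089 is false
  lot coverage > 77%: 14 > 77 is false
  fees paid in full: yes → true
  NOT variance granted: yes → false
  proposed use = residential: commercial == residential is false
  zoning = AG: AG == AG is true
  variance granted: yes → true
  structure height ≥ 108 ft: 89 ≥ 108 is false
Combine:
[1.2] NOT true = false
[1] false AND false AND false = false
[2.1] NOT true = false
[2.2] NOT false = true
[2] false AND true = false
[3] false AND false AND false = false
[4] false AND false AND false = false
[5] true AND false = false
[6] false AND true = false
[7] true AND false = false
[8.2] NOT true = false
[8] false AND false AND false = false
[root] false OR false OR false OR false OR false OR false OR false OR false = false
Overall: false → denied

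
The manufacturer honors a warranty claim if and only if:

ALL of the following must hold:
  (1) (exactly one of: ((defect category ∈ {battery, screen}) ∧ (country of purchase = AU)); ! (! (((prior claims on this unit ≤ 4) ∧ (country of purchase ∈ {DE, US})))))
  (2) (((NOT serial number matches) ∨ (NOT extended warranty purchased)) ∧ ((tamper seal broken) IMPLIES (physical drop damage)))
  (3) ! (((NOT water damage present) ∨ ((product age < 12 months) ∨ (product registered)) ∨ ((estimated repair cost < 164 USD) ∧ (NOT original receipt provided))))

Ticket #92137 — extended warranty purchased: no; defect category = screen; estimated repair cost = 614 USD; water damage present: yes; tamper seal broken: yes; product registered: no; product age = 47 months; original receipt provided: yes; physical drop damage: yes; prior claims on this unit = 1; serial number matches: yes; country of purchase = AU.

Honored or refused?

Honored

Atomic conditions:
  defect category ∈ {battery, screen}: screen is in the set → true
  country of purchase = AU: AU == AU is true
  prior claims on this unit ≤ 4: 1 ≤ 4 is true
  country of purchase ∈ {DE, US}: AU is not in the set → false
  NOT serial number matches: yes → false
  NOT extended warranty purchased: no → true
  tamper seal broken: yes → true
  physical drop damage: yes → true
  NOT water damage present: yes → false
  product age < 12 months: 47 < 12 is false
  product registered: no → false
  estimated repair cost < 164 USD: 614 < 164 is false
  NOT original receipt provided: yes → false
Combine:
[1.1] true AND true = true
[1.2.1.1] true AND false = false
[1.2.1] NOT false = true
[1.2] NOT true = false
[1] exactly-one(true, false) = true
[2.1] false OR true = true
[2.2] true → true = true
[2] true AND true = true
[3.1.2] false OR false = false
[3.1.3] false AND false = false
[3.1] false OR false OR false = false
[3] NOT false = true
[root] true AND true AND true = true
Overall: true → honored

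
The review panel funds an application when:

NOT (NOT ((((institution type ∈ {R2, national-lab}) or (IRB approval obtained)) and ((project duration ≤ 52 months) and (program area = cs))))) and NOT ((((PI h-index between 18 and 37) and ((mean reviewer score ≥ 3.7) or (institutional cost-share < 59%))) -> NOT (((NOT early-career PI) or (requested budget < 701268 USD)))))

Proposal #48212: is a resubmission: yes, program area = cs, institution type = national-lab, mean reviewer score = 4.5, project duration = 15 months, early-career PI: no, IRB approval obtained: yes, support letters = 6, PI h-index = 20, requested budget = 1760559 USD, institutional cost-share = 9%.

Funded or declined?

Atomic conditions:
  institution type ∈ {R2, national-lab}: national-lab is in the set → true
  IRB approval obtained: yes → true
  project duration ≤ 52 months: 15 ≤ 52 is true
  program area = cs: cs == cs is true
  PI h-index between 18 and 37: 20 in [18, 37] is true
  mean reviewer score ≥ 3.7: 4.5 ≥ 3.7 is true
  institutional cost-share < 59%: 9 < 59 is true
  NOT early-career PI: no → true
  requested budget < 701268 USD: 1760559 < 701268 is false
Combine:
[1.1.1.1] true OR true = true
[1.1.1.2] true AND true = true
[1.1.1] true AND true = true
[1.1] NOT true = false
[1] NOT false = true
[2.1.1.2] true OR true = true
[2.1.1] true AND true = true
[2.1.2.1] true OR false = true
[2.1.2] NOT true = false
[2.1] true → false = false
[2] NOT false = true
[root] true AND true = true
Overall: true → funded

Funded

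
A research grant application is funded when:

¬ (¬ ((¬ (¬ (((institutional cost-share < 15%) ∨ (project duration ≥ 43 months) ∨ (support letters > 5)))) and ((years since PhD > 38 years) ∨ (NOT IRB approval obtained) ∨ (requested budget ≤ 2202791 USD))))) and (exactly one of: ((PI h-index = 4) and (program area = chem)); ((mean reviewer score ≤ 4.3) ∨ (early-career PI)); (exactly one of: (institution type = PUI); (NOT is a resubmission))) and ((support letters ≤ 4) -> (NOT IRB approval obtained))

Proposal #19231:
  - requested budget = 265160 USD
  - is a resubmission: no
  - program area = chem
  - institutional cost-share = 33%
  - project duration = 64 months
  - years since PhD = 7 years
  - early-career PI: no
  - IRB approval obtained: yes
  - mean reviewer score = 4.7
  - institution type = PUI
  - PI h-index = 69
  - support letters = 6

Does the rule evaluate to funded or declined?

Atomic conditions:
  institutional cost-share < 15%: 33 < 15 is false
  project duration ≥ 43 months: 64 ≥ 43 is true
  support letters > 5: 6 > 5 is true
  years since PhD > 38 years: 7 > 38 is false
  NOT IRB approval obtained: yes → false
  requested budget ≤ 2202791 USD: 265160 ≤ 2202791 is true
  PI h-index = 4: 69 == 4 is false
  program area = chem: chem == chem is true
  mean reviewer score ≤ 4.3: 4.7 ≤ 4.3 is false
  early-career PI: no → false
  institution type = PUI: PUI == PUI is true
  NOT is a resubmission: no → true
  support letters ≤ 4: 6 ≤ 4 is false
Combine:
[1.1.1.1.1.1] false OR true OR true = true
[1.1.1.1.1] NOT true = false
[1.1.1.1] NOT false = true
[1.1.1.2] false OR false OR true = true
[1.1.1] true AND true = true
[1.1] NOT true = false
[1] NOT false = true
[2.1] false AND true = false
[2.2] false OR false = false
[2.3] exactly-one(true, true) = false
[2] exactly-one(false, false, false) = false
[3] false → false (antecedent false ⇒ implication holds) = true
[root] true AND false AND true = false
Overall: false → declined

Declined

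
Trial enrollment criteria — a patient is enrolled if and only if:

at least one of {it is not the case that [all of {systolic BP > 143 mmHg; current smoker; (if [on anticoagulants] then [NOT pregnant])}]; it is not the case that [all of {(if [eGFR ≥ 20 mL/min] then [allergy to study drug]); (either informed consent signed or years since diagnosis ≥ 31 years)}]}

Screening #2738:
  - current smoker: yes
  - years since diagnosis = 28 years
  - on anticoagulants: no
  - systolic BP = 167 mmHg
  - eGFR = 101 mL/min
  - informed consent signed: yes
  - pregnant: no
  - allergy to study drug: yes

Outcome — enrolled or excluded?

Atomic conditions:
  systolic BP > 143 mmHg: 167 > 143 is true
  current smoker: yes → true
  on anticoagulants: no → false
  NOT pregnant: no → true
  eGFR ≥ 20 mL/min: 101 ≥ 20 is true
  allergy to study drug: yes → true
  informed consent signed: yes → true
  years since diagnosis ≥ 31 years: 28 ≥ 31 is false
Combine:
[1.1.3] false → true (antecedent false ⇒ implication holds) = true
[1.1] true AND true AND true = true
[1] NOT true = false
[2.1.1] true → true = true
[2.1.2] true OR false = true
[2.1] true AND true = true
[2] NOT true = false
[root] false OR false = false
Overall: false → excluded

Excluded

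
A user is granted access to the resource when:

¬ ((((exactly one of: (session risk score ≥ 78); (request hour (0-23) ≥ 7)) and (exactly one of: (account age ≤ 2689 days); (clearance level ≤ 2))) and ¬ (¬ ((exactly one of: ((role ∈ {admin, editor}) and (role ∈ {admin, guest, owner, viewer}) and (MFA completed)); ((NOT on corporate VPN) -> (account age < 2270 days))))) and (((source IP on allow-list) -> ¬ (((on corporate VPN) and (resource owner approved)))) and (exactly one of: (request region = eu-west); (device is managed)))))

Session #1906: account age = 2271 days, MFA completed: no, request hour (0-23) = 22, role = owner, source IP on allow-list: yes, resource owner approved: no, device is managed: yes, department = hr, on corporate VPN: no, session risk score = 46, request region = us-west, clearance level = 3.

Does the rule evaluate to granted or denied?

Atomic conditions:
  session risk score ≥ 78: 46 ≥ 78 is false
  request hour (0-23) ≥ 7: 22 ≥ 7 is true
  account age ≤ 2689 days: 2271 ≤ 2689 is true
  clearance level ≤ 2: 3 ≤ 2 is false
  role ∈ {admin, editor}: owner is not in the set → false
  role ∈ {admin, guest, owner, viewer}: owner is in the set → true
  MFA completed: no → false
  NOT on corporate VPN: no → true
  account age < 2270 days: 2271 < 2270 is false
  source IP on allow-list: yes → true
  on corporate VPN: no → false
  resource owner approved: no → false
  request region = eu-west: us-west == eu-west is false
  device is managed: yes → true
Combine:
[1.1.1] exactly-one(false, true) = true
[1.1.2] exactly-one(true, false) = true
[1.1] true AND true = true
[1.2.1.1.1] false AND true AND false = false
[1.2.1.1.2] true → false = false
[1.2.1.1] exactly-one(false, false) = false
[1.2.1] NOT false = true
[1.2] NOT true = false
[1.3.1.2.1] false AND false = false
[1.3.1.2] NOT false = true
[1.3.1] true → true = true
[1.3.2] exactly-one(false, true) = true
[1.3] true AND true = true
[1] true AND false AND true = false
[root] NOT false = true
Overall: true → granted

Granted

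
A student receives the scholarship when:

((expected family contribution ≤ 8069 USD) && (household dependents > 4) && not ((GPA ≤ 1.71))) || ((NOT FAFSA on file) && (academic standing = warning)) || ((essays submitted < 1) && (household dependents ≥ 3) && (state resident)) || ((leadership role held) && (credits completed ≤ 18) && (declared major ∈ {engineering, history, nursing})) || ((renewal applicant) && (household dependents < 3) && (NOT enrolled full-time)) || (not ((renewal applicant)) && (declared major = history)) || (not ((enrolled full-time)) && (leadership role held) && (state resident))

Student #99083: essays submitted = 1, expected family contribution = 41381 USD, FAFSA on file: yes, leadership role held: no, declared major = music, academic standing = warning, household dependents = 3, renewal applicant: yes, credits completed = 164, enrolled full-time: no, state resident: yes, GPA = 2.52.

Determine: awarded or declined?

Atomic conditions:
  expected family contribution ≤ 8069 USD: 41381 ≤ 8069 is false
  household dependents > 4: 3 > 4 is false
  GPA ≤ 1.71: 2.52 ≤ 1.71 is false
  NOT FAFSA on file: yes → false
  academic standing = warning: warning == warning is true
  essays submitted < 1: 1 < 1 is false
  household dependents ≥ 3: 3 ≥ 3 is true
  state resident: yes → true
  leadership role held: no → false
  credits completed ≤ 18: 164 ≤ 18 is false
  declared major ∈ {engineering, history, nursing}: music is not in the set → false
  renewal applicant: yes → true
  household dependents < 3: 3 < 3 is false
  NOT enrolled full-time: no → true
  declared major = history: music == history is false
  enrolled full-time: no → false
Combine:
[1.3] NOT false = true
[1] false AND false AND true = false
[2] false AND true = false
[3] false AND true AND true = false
[4] false AND false AND false = false
[5] true AND false AND true = false
[6.1] NOT true = false
[6] false AND false = false
[7.1] NOT false = true
[7] true AND false AND true = false
[root] false OR false OR false OR false OR false OR false OR false = false
Overall: false → declined

Declined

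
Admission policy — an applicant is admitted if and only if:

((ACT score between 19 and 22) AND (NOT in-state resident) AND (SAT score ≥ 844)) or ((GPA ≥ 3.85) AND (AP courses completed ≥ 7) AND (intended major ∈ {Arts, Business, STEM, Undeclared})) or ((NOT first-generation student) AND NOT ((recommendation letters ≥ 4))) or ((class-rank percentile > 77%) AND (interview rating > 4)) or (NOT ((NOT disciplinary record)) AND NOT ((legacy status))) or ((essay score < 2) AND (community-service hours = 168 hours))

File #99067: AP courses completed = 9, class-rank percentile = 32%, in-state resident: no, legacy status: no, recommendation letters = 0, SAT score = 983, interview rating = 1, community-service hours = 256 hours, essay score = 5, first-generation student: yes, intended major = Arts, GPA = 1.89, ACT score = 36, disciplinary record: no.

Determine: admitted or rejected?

Atomic conditions:
  ACT score between 19 and 22: 36 in [19, 22] is false
  NOT in-state resident: no → true
  SAT score ≥ 844: 983 ≥ 844 is true
  GPA ≥ 3.85: 1.89 ≥ 3.85 is false
  AP courses completed ≥ 7: 9 ≥ 7 is true
  intended major ∈ {Arts, Business, STEM, Undeclared}: Arts is in the set → true
  NOT first-generation student: yes → false
  recommendation letters ≥ 4: 0 ≥ 4 is false
  class-rank percentile > 77%: 32 > 77 is false
  interview rating > 4: 1 > 4 is false
  NOT disciplinary record: no → true
  legacy status: no → false
  essay score < 2: 5 < 2 is false
  community-service hours = 168 hours: 256 == 168 is false
Combine:
[1] false AND true AND true = false
[2] false AND true AND true = false
[3.2] NOT false = true
[3] false AND true = false
[4] false AND false = false
[5.1] NOT true = false
[5.2] NOT false = true
[5] false AND true = false
[6] false AND false = false
[root] false OR false OR false OR false OR false OR false = false
Overall: false → rejected

Rejected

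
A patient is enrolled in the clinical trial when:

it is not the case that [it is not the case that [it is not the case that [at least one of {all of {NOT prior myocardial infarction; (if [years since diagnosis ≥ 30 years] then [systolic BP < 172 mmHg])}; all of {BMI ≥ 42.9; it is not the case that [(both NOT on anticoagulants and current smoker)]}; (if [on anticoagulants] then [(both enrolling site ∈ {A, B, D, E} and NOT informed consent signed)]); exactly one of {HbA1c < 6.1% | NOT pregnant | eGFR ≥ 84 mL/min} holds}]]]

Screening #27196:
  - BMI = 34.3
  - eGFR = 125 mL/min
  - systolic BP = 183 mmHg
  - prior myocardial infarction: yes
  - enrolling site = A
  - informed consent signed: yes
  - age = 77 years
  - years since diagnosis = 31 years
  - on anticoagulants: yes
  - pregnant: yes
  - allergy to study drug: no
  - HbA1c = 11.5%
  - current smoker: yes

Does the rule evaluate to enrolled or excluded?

Atomic conditions:
  NOT prior myocardial infarction: yes → false
  years since diagnosis ≥ 30 years: 31 ≥ 30 is true
  systolic BP < 172 mmHg: 183 < 172 is false
  BMI ≥ 42.9: 34.3 ≥ 42.9 is false
  NOT on anticoagulants: yes → false
  current smoker: yes → true
  on anticoagulants: yes → true
  enrolling site ∈ {A, B, D, E}: A is in the set → true
  NOT informed consent signed: yes → false
  HbA1c < 6.1%: 11.5 < 6.1 is false
  NOT pregnant: yes → false
  eGFR ≥ 84 mL/min: 125 ≥ 84 is true
Combine:
[1.1.1.1.2] true → false = false
[1.1.1.1] false AND false = false
[1.1.1.2.2.1] false AND true = false
[1.1.1.2.2] NOT false = true
[1.1.1.2] false AND true = false
[1.1.1.3.2] true AND false = false
[1.1.1.3] true → false = false
[1.1.1.4] exactly-one(false, false, true) = true
[1.1.1] false OR false OR false OR true = true
[1.1] NOT true = false
[1] NOT false = true
[root] NOT true = false
Overall: false → excluded

Excluded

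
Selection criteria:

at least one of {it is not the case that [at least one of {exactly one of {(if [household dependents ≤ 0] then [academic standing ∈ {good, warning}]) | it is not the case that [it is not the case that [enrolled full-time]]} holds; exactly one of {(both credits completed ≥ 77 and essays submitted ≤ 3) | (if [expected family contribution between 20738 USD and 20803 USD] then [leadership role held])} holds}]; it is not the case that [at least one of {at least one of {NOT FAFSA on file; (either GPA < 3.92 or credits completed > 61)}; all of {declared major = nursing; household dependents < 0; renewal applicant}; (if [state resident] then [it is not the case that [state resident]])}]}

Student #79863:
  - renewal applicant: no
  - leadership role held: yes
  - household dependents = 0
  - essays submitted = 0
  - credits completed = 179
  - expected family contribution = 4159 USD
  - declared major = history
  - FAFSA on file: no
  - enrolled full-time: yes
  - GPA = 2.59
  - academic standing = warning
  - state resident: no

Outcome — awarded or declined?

Atomic conditions:
  household dependents ≤ 0: 0 ≤ 0 is true
  academic standing ∈ {good, warning}: warning is in the set → true
  enrolled full-time: yes → true
  credits completed ≥ 77: 179 ≥ 77 is true
  essays submitted ≤ 3: 0 ≤ 3 is true
  expected family contribution between 20738 USD and 20803 USD: 4159 in [20738, 20803] is false
  leadership role held: yes → true
  NOT FAFSA on file: no → true
  GPA < 3.92: 2.59 < 3.92 is true
  credits completed > 61: 179 > 61 is true
  declared major = nursing: history == nursing is false
  household dependents < 0: 0 < 0 is false
  renewal applicant: no → false
  state resident: no → false
Combine:
[1.1.1.1] true → true = true
[1.1.1.2.1] NOT true = false
[1.1.1.2] NOT false = true
[1.1.1] exactly-one(true, true) = false
[1.1.2.1] true AND true = true
[1.1.2.2] false → true (antecedent false ⇒ implication holds) = true
[1.1.2] exactly-one(true, true) = false
[1.1] false OR false = false
[1] NOT false = true
[2.1.1.2] true OR true = true
[2.1.1] true OR true = true
[2.1.2] false AND false AND false = false
[2.1.3.2] NOT false = true
[2.1.3] false → true (antecedent false ⇒ implication holds) = true
[2.1] true OR false OR true = true
[2] NOT true = false
[root] true OR false = true
Overall: true → awarded

Awarded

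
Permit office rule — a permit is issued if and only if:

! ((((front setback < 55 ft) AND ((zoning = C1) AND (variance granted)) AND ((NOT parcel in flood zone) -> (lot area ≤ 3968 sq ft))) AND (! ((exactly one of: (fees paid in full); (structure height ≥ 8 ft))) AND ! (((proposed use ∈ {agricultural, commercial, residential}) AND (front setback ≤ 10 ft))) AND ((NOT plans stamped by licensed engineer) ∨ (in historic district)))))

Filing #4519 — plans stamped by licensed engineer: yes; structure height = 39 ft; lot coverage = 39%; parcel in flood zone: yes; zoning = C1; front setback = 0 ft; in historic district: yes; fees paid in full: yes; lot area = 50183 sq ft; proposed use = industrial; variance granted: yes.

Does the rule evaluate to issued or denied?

Denied

Atomic conditions:
  front setback < 55 ft: 0 < 55 is true
  zoning = C1: C1 == C1 is true
  variance granted: yes → true
  NOT parcel in flood zone: yes → false
  lot area ≤ 3968 sq ft: 50183 ≤ 3968 is false
  fees paid in full: yes → true
  structure height ≥ 8 ft: 39 ≥ 8 is true
  proposed use ∈ {agricultural, commercial, residential}: industrial is not in the set → false
  front setback ≤ 10 ft: 0 ≤ 10 is true
  NOT plans stamped by licensed engineer: yes → false
  in historic district: yes → true
Combine:
[1.1.2] true AND true = true
[1.1.3] false → false (antecedent false ⇒ implication holds) = true
[1.1] true AND true AND true = true
[1.2.1.1] exactly-one(true, true) = false
[1.2.1] NOT false = true
[1.2.2.1] false AND true = false
[1.2.2] NOT false = true
[1.2.3] false OR true = true
[1.2] true AND true AND true = true
[1] true AND true = true
[root] NOT true = false
Overall: false → denied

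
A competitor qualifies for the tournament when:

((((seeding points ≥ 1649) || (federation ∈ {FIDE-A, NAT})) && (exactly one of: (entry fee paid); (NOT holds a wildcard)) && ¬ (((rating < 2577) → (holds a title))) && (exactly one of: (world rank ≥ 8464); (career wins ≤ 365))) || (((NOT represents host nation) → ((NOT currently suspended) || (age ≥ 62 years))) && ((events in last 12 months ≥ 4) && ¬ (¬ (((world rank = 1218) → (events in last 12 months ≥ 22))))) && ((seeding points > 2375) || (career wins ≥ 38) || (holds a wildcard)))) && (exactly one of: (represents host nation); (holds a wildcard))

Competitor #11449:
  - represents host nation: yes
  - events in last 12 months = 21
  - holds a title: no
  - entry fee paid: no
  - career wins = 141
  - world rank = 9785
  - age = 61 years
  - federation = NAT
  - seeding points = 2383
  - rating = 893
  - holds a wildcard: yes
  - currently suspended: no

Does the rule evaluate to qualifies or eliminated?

Eliminated

Atomic conditions:
  seeding points ≥ 1649: 2383 ≥ 1649 is true
  federation ∈ {FIDE-A, NAT}: NAT is in the set → true
  entry fee paid: no → false
  NOT holds a wildcard: yes → false
  rating < 2577: 893 < 2577 is true
  holds a title: no → false
  world rank ≥ 8464: 9785 ≥ 8464 is true
  career wins ≤ 365: 141 ≤ 365 is true
  NOT represents host nation: yes → false
  NOT currently suspended: no → true
  age ≥ 62 years: 61 ≥ 62 is false
  events in last 12 months ≥ 4: 21 ≥ 4 is true
  world rank = 1218: 9785 == 1218 is false
  events in last 12 months ≥ 22: 21 ≥ 22 is false
  seeding points > 2375: 2383 > 2375 is true
  career wins ≥ 38: 141 ≥ 38 is true
  holds a wildcard: yes → true
  represents host nation: yes → true
Combine:
[1.1.1] true OR true = true
[1.1.2] exactly-one(false, false) = false
[1.1.3.1] true → false = false
[1.1.3] NOT false = true
[1.1.4] exactly-one(true, true) = false
[1.1] true AND false AND true AND false = false
[1.2.1.2] true OR false = true
[1.2.1] false → true (antecedent false ⇒ implication holds) = true
[1.2.2.2.1.1] false → false (antecedent false ⇒ implication holds) = true
[1.2.2.2.1] NOT true = false
[1.2.2.2] NOT false = true
[1.2.2] true AND true = true
[1.2.3] true OR true OR true = true
[1.2] true AND true AND true = true
[1] false OR true = true
[2] exactly-one(true, true) = false
[root] true AND false = false
Overall: false → eliminated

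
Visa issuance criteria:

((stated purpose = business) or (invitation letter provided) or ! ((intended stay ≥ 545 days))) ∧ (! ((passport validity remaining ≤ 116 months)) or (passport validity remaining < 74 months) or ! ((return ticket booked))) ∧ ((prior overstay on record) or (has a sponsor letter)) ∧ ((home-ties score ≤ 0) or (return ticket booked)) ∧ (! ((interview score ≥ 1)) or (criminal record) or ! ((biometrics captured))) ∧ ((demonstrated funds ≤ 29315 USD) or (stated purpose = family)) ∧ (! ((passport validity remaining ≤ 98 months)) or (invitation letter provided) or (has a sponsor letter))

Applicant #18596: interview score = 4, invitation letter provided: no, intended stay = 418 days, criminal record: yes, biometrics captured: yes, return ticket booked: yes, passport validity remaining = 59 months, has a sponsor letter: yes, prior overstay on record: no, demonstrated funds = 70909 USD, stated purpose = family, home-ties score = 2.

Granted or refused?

Granted

Atomic conditions:
  stated purpose = business: family == business is false
  invitation letter provided: no → false
  intended stay ≥ 545 days: 418 ≥ 545 is false
  passport validity remaining ≤ 116 months: 59 ≤ 116 is true
  passport validity remaining < 74 months: 59 < 74 is true
  return ticket booked: yes → true
  prior overstay on record: no → false
  has a sponsor letter: yes → true
  home-ties score ≤ 0: 2 ≤ 0 is false
  interview score ≥ 1: 4 ≥ 1 is true
  criminal record: yes → true
  biometrics captured: yes → true
  demonstrated funds ≤ 29315 USD: 70909 ≤ 29315 is false
  stated purpose = family: family == family is true
  passport validity remaining ≤ 98 months: 59 ≤ 98 is true
Combine:
[1.3] NOT false = true
[1] false OR false OR true = true
[2.1] NOT true = false
[2.3] NOT true = false
[2] false OR true OR false = true
[3] false OR true = true
[4] false OR true = true
[5.1] NOT true = false
[5.3] NOT true = false
[5] false OR true OR false = true
[6] false OR true = true
[7.1] NOT true = false
[7] false OR false OR true = true
[root] true AND true AND true AND true AND true AND true AND true = true
Overall: true → granted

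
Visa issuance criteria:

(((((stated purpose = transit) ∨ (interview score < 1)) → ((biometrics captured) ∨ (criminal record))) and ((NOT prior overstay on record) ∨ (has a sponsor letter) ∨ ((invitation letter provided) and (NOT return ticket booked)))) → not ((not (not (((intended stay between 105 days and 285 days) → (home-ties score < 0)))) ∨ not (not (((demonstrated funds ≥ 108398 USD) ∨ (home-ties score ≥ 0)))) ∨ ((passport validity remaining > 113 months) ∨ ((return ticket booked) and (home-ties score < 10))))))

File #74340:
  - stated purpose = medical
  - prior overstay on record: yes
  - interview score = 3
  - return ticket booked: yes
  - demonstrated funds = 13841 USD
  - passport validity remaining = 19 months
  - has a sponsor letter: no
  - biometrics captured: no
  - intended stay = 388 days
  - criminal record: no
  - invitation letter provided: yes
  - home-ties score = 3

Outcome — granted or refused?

Atomic conditions:
  stated purpose = transit: medical == transit is false
  interview score < 1: 3 < 1 is false
  biometrics captured: no → false
  criminal record: no → false
  NOT prior overstay on record: yes → false
  has a sponsor letter: no → false
  invitation letter provided: yes → true
  NOT return ticket booked: yes → false
  intended stay between 105 days and 285 days: 388 in [105, 285] is false
  home-ties score < 0: 3 < 0 is false
  demonstrated funds ≥ 108398 USD: 13841 ≥ 108398 is false
  home-ties score ≥ 0: 3 ≥ 0 is true
  passport validity remaining > 113 months: 19 > 113 is false
  return ticket booked: yes → true
  home-ties score < 10: 3 < 10 is true
Combine:
[1.1.1] false OR false = false
[1.1.2] false OR false = false
[1.1] false → false (antecedent false ⇒ implication holds) = true
[1.2.3] true AND false = false
[1.2] false OR false OR false = false
[1] true AND false = false
[2.1.1.1.1] false → false (antecedent false ⇒ implication holds) = true
[2.1.1.1] NOT true = false
[2.1.1] NOT false = true
[2.1.2.1.1] false OR true = true
[2.1.2.1] NOT true = false
[2.1.2] NOT false = true
[2.1.3.2] true AND true = true
[2.1.3] false OR true = true
[2.1] true OR true OR true = true
[2] NOT true = false
[root] false → false (antecedent false ⇒ implication holds) = true
Overall: true → granted

Granted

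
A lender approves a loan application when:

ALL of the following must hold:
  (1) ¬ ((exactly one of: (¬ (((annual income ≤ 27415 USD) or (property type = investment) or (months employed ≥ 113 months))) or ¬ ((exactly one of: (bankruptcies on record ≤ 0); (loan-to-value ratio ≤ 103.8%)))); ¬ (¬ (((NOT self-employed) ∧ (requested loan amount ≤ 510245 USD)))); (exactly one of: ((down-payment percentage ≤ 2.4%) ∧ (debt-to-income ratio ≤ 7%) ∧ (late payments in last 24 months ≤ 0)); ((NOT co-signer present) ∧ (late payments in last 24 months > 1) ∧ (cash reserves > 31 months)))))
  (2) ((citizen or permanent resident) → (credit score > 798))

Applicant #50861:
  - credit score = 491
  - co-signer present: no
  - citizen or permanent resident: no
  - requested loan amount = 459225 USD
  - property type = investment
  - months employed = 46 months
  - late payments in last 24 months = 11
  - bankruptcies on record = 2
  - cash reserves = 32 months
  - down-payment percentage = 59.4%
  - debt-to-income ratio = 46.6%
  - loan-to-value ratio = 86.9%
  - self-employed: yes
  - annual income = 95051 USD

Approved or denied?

Atomic conditions:
  annual income ≤ 27415 USD: 95051 ≤ 27415 is false
  property type = investment: investment == investment is true
  months employed ≥ 113 months: 46 ≥ 113 is false
  bankruptcies on record ≤ 0: 2 ≤ 0 is false
  loan-to-value ratio ≤ 103.8%: 86.9 ≤ 103.8 is true
  NOT self-employed: yes → false
  requested loan amount ≤ 510245 USD: 459225 ≤ 510245 is true
  down-payment percentage ≤ 2.4%: 59.4 ≤ 2.4 is false
  debt-to-income ratio ≤ 7%: 46.6 ≤ 7 is false
  late payments in last 24 months ≤ 0: 11 ≤ 0 is false
  NOT co-signer present: no → true
  late payments in last 24 months > 1: 11 > 1 is true
  cash reserves > 31 months: 32 > 31 is true
  citizen or permanent resident: no → false
  credit score > 798: 491 > 798 is false
Combine:
[1.1.1.1.1] false OR true OR false = true
[1.1.1.1] NOT true = false
[1.1.1.2.1] exactly-one(false, true) = true
[1.1.1.2] NOT true = false
[1.1.1] false OR false = false
[1.1.2.1.1] false AND true = false
[1.1.2.1] NOT false = true
[1.1.2] NOT true = false
[1.1.3.1] false AND false AND false = false
[1.1.3.2] true AND true AND true = true
[1.1.3] exactly-one(false, true) = true
[1.1] exactly-one(false, false, true) = true
[1] NOT true = false
[2] false → false (antecedent false ⇒ implication holds) = true
[root] false AND true = false
Overall: false → denied

Denied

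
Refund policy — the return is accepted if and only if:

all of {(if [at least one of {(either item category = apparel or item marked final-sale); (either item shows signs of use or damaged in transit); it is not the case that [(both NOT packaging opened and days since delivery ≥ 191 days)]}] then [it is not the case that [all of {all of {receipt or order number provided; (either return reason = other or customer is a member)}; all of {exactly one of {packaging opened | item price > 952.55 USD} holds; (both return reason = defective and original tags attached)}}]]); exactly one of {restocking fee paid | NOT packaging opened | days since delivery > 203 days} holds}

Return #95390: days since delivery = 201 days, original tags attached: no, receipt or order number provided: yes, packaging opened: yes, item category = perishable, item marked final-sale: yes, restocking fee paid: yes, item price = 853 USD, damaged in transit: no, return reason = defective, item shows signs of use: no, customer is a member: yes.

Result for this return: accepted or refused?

Accepted

Atomic conditions:
  item category = apparel: perishable == apparel is false
  item marked final-sale: yes → true
  item shows signs of use: no → false
  damaged in transit: no → false
  NOT packaging opened: yes → false
  days since delivery ≥ 191 days: 201 ≥ 191 is true
  receipt or order number provided: yes → true
  return reason = other: defective == other is false
  customer is a member: yes → true
  packaging opened: yes → true
  item price > 952.55 USD: 853 > 952.55 is false
  return reason = defective: defective == defective is true
  original tags attached: no → false
  restocking fee paid: yes → true
  days since delivery > 203 days: 201 > 203 is false
Combine:
[1.1.1] false OR true = true
[1.1.2] false OR false = false
[1.1.3.1] false AND true = false
[1.1.3] NOT false = true
[1.1] true OR false OR true = true
[1.2.1.1.2] false OR true = true
[1.2.1.1] true AND true = true
[1.2.1.2.1] exactly-one(true, false) = true
[1.2.1.2.2] true AND false = false
[1.2.1.2] true AND false = false
[1.2.1] true AND false = false
[1.2] NOT false = true
[1] true → true = true
[2] exactly-one(true, false, false) = true
[root] true AND true = true
Overall: true → accepted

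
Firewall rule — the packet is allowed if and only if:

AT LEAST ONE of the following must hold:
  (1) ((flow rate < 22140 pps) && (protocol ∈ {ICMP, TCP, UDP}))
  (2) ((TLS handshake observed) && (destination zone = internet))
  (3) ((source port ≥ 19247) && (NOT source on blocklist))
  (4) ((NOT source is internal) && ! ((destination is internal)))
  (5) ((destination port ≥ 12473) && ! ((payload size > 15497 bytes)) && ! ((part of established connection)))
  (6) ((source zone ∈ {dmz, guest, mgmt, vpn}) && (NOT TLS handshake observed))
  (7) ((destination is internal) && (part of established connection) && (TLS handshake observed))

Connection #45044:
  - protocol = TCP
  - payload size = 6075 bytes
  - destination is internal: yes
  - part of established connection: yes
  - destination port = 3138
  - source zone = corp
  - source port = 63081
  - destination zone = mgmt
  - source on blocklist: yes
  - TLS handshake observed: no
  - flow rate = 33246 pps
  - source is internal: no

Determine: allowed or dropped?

Dropped

Atomic conditions:
  flow rate < 22140 pps: 33246 < 22140 is false
  protocol ∈ {ICMP, TCP, UDP}: TCP is in the set → true
  TLS handshake observed: no → false
  destination zone = internet: mgmt == internet is false
  source port ≥ 19247: 63081 ≥ 19247 is true
  NOT source on blocklist: yes → false
  NOT source is internal: no → true
  destination is internal: yes → true
  destination port ≥ 12473: 3138 ≥ 12473 is false
  payload size > 15497 bytes: 6075 > 15497 is false
  part of established connection: yes → true
  source zone ∈ {dmz, guest, mgmt, vpn}: corp is not in the set → false
  NOT TLS handshake observed: no → true
Combine:
[1] false AND true = false
[2] false AND false = false
[3] true AND false = false
[4.2] NOT true = false
[4] true AND false = false
[5.2] NOT false = true
[5.3] NOT true = false
[5] false AND true AND false = false
[6] false AND true = false
[7] true AND true AND false = false
[root] false OR false OR false OR false OR false OR false OR false = false
Overall: false → dropped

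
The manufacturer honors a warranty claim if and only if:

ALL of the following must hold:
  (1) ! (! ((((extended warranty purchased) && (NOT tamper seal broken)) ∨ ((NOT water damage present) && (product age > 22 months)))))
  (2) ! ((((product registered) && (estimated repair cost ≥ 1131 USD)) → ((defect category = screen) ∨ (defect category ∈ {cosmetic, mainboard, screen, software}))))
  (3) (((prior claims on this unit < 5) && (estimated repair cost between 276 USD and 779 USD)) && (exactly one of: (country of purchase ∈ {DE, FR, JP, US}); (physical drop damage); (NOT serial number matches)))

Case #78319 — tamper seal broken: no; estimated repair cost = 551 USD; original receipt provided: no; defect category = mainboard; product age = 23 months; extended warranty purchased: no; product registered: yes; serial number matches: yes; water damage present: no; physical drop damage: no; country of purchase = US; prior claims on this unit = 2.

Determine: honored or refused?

Refused

Atomic conditions:
  extended warranty purchased: no → false
  NOT tamper seal broken: no → true
  NOT water damage present: no → true
  product age > 22 months: 23 > 22 is true
  product registered: yes → true
  estimated repair cost ≥ 1131 USD: 551 ≥ 1131 is false
  defect category = screen: mainboard == screen is false
  defect category ∈ {cosmetic, mainboard, screen, software}: mainboard is in the set → true
  prior claims on this unit < 5: 2 < 5 is true
  estimated repair cost between 276 USD and 779 USD: 551 in [276, 779] is true
  country of purchase ∈ {DE, FR, JP, US}: US is in the set → true
  physical drop damage: no → false
  NOT serial number matches: yes → false
Combine:
[1.1.1.1] false AND true = false
[1.1.1.2] true AND true = true
[1.1.1] false OR true = true
[1.1] NOT true = false
[1] NOT false = true
[2.1.1] true AND false = false
[2.1.2] false OR true = true
[2.1] false → true (antecedent false ⇒ implication holds) = true
[2] NOT true = false
[3.1] true AND true = true
[3.2] exactly-one(true, false, false) = true
[3] true AND true = true
[root] true AND false AND true = false
Overall: false → refused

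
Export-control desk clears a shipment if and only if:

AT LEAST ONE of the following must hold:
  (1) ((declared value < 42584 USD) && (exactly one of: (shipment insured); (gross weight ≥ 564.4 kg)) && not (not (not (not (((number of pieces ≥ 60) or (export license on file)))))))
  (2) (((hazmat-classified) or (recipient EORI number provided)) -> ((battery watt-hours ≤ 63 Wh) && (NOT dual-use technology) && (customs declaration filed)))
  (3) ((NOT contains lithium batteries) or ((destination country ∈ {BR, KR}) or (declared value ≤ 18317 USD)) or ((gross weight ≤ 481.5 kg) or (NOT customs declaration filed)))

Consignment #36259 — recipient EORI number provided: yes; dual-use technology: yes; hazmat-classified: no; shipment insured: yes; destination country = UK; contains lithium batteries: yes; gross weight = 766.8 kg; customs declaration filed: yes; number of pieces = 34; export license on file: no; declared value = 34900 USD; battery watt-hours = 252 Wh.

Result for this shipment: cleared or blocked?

Blocked

Atomic conditions:
  declared value < 42584 USD: 34900 < 42584 is true
  shipment insured: yes → true
  gross weight ≥ 564.4 kg: 766.8 ≥ 564.4 is true
  number of pieces ≥ 60: 34 ≥ 60 is false
  export license on file: no → false
  hazmat-classified: no → false
  recipient EORI number provided: yes → true
  battery watt-hours ≤ 63 Wh: 252 ≤ 63 is false
  NOT dual-use technology: yes → false
  customs declaration filed: yes → true
  NOT contains lithium batteries: yes → false
  destination country ∈ {BR, KR}: UK is not in the set → false
  declared value ≤ 18317 USD: 34900 ≤ 18317 is false
  gross weight ≤ 481.5 kg: 766.8 ≤ 481.5 is false
  NOT customs declaration filed: yes → false
Combine:
[1.2] exactly-one(true, true) = false
[1.3.1.1.1.1] false OR false = false
[1.3.1.1.1] NOT false = true
[1.3.1.1] NOT true = false
[1.3.1] NOT false = true
[1.3] NOT true = false
[1] true AND false AND false = false
[2.1] false OR true = true
[2.2] false AND false AND true = false
[2] true → false = false
[3.2] false OR false = false
[3.3] false OR false = false
[3] false OR false OR false = false
[root] false OR false OR false = false
Overall: false → blocked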